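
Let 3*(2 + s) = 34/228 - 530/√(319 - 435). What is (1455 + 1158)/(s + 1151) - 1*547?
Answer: (-16524870*√29 + 6207846691*I)/(5*(-2279255*I + 6042*√29)) ≈ -544.73 - 0.032456*I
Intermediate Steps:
s = -667/342 + 265*I*√29/87 (s = -2 + (34/228 - 530/√(319 - 435))/3 = -2 + (34*(1/228) - 530*(-I*√29/58))/3 = -2 + (17/114 - 530*(-I*√29/58))/3 = -2 + (17/114 - (-265)*I*√29/29)/3 = -2 + (17/114 + 265*I*√29/29)/3 = -2 + (17/342 + 265*I*√29/87) = -667/342 + 265*I*√29/87 ≈ -1.9503 + 16.403*I)
(1455 + 1158)/(s + 1151) - 1*547 = (1455 + 1158)/((-667/342 + 265*I*√29/87) + 1151) - 1*547 = 2613/(392975/342 + 265*I*√29/87) - 547 = -547 + 2613/(392975/342 + 265*I*√29/87)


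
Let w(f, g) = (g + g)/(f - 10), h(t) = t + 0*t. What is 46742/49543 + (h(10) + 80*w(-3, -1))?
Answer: 1151932/49543 ≈ 23.251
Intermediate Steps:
h(t) = t (h(t) = t + 0 = t)
w(f, g) = 2*g/(-10 + f) (w(f, g) = (2*g)/(-10 + f) = 2*g/(-10 + f))
46742/49543 + (h(10) + 80*w(-3, -1)) = 46742/49543 + (10 + 80*(2*(-1)/(-10 - 3))) = 46742*(1/49543) + (10 + 80*(2*(-1)/(-13))) = 46742/49543 + (10 + 80*(2*(-1)*(-1/13))) = 46742/49543 + (10 + 80*(2/13)) = 46742/49543 + (10 + 160/13) = 46742/49543 + 290/13 = 1151932/49543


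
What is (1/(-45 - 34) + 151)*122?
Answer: 1455216/79 ≈ 18420.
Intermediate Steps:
(1/(-45 - 34) + 151)*122 = (1/(-79) + 151)*122 = (-1/79 + 151)*122 = (11928/79)*122 = 1455216/79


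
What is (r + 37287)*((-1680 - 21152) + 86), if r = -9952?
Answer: -621761910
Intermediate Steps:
(r + 37287)*((-1680 - 21152) + 86) = (-9952 + 37287)*((-1680 - 21152) + 86) = 27335*(-22832 + 86) = 27335*(-22746) = -621761910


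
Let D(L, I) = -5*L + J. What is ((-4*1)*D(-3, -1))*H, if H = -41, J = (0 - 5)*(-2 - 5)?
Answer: 8200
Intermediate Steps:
J = 35 (J = -5*(-7) = 35)
D(L, I) = 35 - 5*L (D(L, I) = -5*L + 35 = 35 - 5*L)
((-4*1)*D(-3, -1))*H = ((-4*1)*(35 - 5*(-3)))*(-41) = -4*(35 + 15)*(-41) = -4*50*(-41) = -200*(-41) = 8200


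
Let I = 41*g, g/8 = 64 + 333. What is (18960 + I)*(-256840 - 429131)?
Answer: -102330409896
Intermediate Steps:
g = 3176 (g = 8*(64 + 333) = 8*397 = 3176)
I = 130216 (I = 41*3176 = 130216)
(18960 + I)*(-256840 - 429131) = (18960 + 130216)*(-256840 - 429131) = 149176*(-685971) = -102330409896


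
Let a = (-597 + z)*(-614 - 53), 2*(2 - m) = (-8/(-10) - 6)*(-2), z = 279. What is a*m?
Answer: -3393696/5 ≈ -6.7874e+5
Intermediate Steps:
m = -16/5 (m = 2 - (-8/(-10) - 6)*(-2)/2 = 2 - (-8*(-⅒) - 6)*(-2)/2 = 2 - (⅘ - 6)*(-2)/2 = 2 - (-13)*(-2)/5 = 2 - ½*52/5 = 2 - 26/5 = -16/5 ≈ -3.2000)
a = 212106 (a = (-597 + 279)*(-614 - 53) = -318*(-667) = 212106)
a*m = 212106*(-16/5) = -3393696/5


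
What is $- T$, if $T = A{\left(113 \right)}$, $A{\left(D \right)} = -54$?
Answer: $54$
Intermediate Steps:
$T = -54$
$- T = \left(-1\right) \left(-54\right) = 54$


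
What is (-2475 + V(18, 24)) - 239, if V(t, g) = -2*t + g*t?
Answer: -2318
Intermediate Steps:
(-2475 + V(18, 24)) - 239 = (-2475 + 18*(-2 + 24)) - 239 = (-2475 + 18*22) - 239 = (-2475 + 396) - 239 = -2079 - 239 = -2318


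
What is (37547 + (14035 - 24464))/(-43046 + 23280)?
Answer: -13559/9883 ≈ -1.3720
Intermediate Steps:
(37547 + (14035 - 24464))/(-43046 + 23280) = (37547 - 10429)/(-19766) = 27118*(-1/19766) = -13559/9883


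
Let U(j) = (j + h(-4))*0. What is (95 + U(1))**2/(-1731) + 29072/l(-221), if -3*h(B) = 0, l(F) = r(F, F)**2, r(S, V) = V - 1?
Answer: -32872039/7109217 ≈ -4.6239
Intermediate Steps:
r(S, V) = -1 + V
l(F) = (-1 + F)**2
h(B) = 0 (h(B) = -1/3*0 = 0)
U(j) = 0 (U(j) = (j + 0)*0 = j*0 = 0)
(95 + U(1))**2/(-1731) + 29072/l(-221) = (95 + 0)**2/(-1731) + 29072/((-1 - 221)**2) = 95**2*(-1/1731) + 29072/((-222)**2) = 9025*(-1/1731) + 29072/49284 = -9025/1731 + 29072*(1/49284) = -9025/1731 + 7268/12321 = -32872039/7109217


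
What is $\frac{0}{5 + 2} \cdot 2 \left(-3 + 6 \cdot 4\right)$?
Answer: $0$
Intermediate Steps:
$\frac{0}{5 + 2} \cdot 2 \left(-3 + 6 \cdot 4\right) = \frac{0}{7} \cdot 2 \left(-3 + 24\right) = 0 \cdot \frac{1}{7} \cdot 2 \cdot 21 = 0 \cdot 2 \cdot 21 = 0 \cdot 21 = 0$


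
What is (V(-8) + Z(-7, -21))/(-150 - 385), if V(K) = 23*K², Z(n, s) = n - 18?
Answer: -1447/535 ≈ -2.7047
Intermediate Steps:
Z(n, s) = -18 + n
(V(-8) + Z(-7, -21))/(-150 - 385) = (23*(-8)² + (-18 - 7))/(-150 - 385) = (23*64 - 25)/(-535) = (1472 - 25)*(-1/535) = 1447*(-1/535) = -1447/535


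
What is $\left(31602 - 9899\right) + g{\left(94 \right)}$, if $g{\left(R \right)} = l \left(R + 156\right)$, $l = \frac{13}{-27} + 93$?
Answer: $\frac{1210481}{27} \approx 44833.0$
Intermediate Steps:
$l = \frac{2498}{27}$ ($l = 13 \left(- \frac{1}{27}\right) + 93 = - \frac{13}{27} + 93 = \frac{2498}{27} \approx 92.519$)
$g{\left(R \right)} = \frac{129896}{9} + \frac{2498 R}{27}$ ($g{\left(R \right)} = \frac{2498 \left(R + 156\right)}{27} = \frac{2498 \left(156 + R\right)}{27} = \frac{129896}{9} + \frac{2498 R}{27}$)
$\left(31602 - 9899\right) + g{\left(94 \right)} = \left(31602 - 9899\right) + \left(\frac{129896}{9} + \frac{2498}{27} \cdot 94\right) = 21703 + \left(\frac{129896}{9} + \frac{234812}{27}\right) = 21703 + \frac{624500}{27} = \frac{1210481}{27}$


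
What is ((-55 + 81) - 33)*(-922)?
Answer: 6454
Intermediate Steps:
((-55 + 81) - 33)*(-922) = (26 - 33)*(-922) = -7*(-922) = 6454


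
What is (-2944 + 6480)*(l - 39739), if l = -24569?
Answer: -227393088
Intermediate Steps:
(-2944 + 6480)*(l - 39739) = (-2944 + 6480)*(-24569 - 39739) = 3536*(-64308) = -227393088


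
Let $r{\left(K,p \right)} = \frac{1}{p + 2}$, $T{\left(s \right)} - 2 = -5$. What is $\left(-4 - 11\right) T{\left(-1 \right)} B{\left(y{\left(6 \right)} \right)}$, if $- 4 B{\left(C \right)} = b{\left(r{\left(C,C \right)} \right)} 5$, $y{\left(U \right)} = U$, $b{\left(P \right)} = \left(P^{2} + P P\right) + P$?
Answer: $- \frac{1125}{128} \approx -8.7891$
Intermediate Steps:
$T{\left(s \right)} = -3$ ($T{\left(s \right)} = 2 - 5 = -3$)
$r{\left(K,p \right)} = \frac{1}{2 + p}$
$b{\left(P \right)} = P + 2 P^{2}$ ($b{\left(P \right)} = \left(P^{2} + P^{2}\right) + P = 2 P^{2} + P = P + 2 P^{2}$)
$B{\left(C \right)} = - \frac{5 \left(1 + \frac{2}{2 + C}\right)}{4 \left(2 + C\right)}$ ($B{\left(C \right)} = - \frac{\frac{1 + \frac{2}{2 + C}}{2 + C} 5}{4} = - \frac{5 \frac{1}{2 + C} \left(1 + \frac{2}{2 + C}\right)}{4} = - \frac{5 \left(1 + \frac{2}{2 + C}\right)}{4 \left(2 + C\right)}$)
$\left(-4 - 11\right) T{\left(-1 \right)} B{\left(y{\left(6 \right)} \right)} = \left(-4 - 11\right) \left(-3\right) \frac{5 \left(-4 - 6\right)}{4 \left(2 + 6\right)^{2}} = \left(-4 - 11\right) \left(-3\right) \frac{5 \left(-4 - 6\right)}{4 \cdot 64} = \left(-15\right) \left(-3\right) \frac{5}{4} \cdot \frac{1}{64} \left(-10\right) = 45 \left(- \frac{25}{128}\right) = - \frac{1125}{128}$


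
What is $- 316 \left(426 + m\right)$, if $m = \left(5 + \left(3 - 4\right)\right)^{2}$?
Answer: $-139672$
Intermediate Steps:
$m = 16$ ($m = \left(5 + \left(3 - 4\right)\right)^{2} = \left(5 - 1\right)^{2} = 4^{2} = 16$)
$- 316 \left(426 + m\right) = - 316 \left(426 + 16\right) = \left(-316\right) 442 = -139672$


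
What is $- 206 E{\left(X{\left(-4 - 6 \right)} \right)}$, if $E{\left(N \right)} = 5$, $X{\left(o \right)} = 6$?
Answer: $-1030$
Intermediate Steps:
$- 206 E{\left(X{\left(-4 - 6 \right)} \right)} = \left(-206\right) 5 = -1030$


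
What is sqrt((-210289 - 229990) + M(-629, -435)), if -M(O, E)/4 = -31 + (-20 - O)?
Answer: I*sqrt(442591) ≈ 665.28*I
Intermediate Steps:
M(O, E) = 204 + 4*O (M(O, E) = -4*(-31 + (-20 - O)) = -4*(-51 - O) = 204 + 4*O)
sqrt((-210289 - 229990) + M(-629, -435)) = sqrt((-210289 - 229990) + (204 + 4*(-629))) = sqrt(-440279 + (204 - 2516)) = sqrt(-440279 - 2312) = sqrt(-442591) = I*sqrt(442591)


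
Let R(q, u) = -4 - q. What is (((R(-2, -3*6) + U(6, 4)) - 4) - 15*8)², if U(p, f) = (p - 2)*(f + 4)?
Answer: 8836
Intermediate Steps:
U(p, f) = (-2 + p)*(4 + f)
(((R(-2, -3*6) + U(6, 4)) - 4) - 15*8)² = ((((-4 - 1*(-2)) + (-8 - 2*4 + 4*6 + 4*6)) - 4) - 15*8)² = ((((-4 + 2) + (-8 - 8 + 24 + 24)) - 4) - 120)² = (((-2 + 32) - 4) - 120)² = ((30 - 4) - 120)² = (26 - 120)² = (-94)² = 8836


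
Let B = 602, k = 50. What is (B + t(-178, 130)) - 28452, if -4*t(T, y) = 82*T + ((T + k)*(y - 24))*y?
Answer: 416759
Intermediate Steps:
t(T, y) = -41*T/2 - y*(-24 + y)*(50 + T)/4 (t(T, y) = -(82*T + ((T + 50)*(y - 24))*y)/4 = -(82*T + ((50 + T)*(-24 + y))*y)/4 = -(82*T + ((-24 + y)*(50 + T))*y)/4 = -(82*T + y*(-24 + y)*(50 + T))/4 = -41*T/2 - y*(-24 + y)*(50 + T)/4)
(B + t(-178, 130)) - 28452 = (602 + (300*130 - 41/2*(-178) - 25/2*130**2 + 6*(-178)*130 - 1/4*(-178)*130**2)) - 28452 = (602 + (39000 + 3649 - 25/2*16900 - 138840 - 1/4*(-178)*16900)) - 28452 = (602 + (39000 + 3649 - 211250 - 138840 + 752050)) - 28452 = (602 + 444609) - 28452 = 445211 - 28452 = 416759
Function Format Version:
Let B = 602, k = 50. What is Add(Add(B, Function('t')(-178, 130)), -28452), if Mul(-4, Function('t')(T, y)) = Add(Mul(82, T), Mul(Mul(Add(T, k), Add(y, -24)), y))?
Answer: 416759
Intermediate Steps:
Function('t')(T, y) = Add(Mul(Rational(-41, 2), T), Mul(Rational(-1, 4), y, Add(-24, y), Add(50, T))) (Function('t')(T, y) = Mul(Rational(-1, 4), Add(Mul(82, T), Mul(Mul(Add(T, 50), Add(y, -24)), y))) = Mul(Rational(-1, 4), Add(Mul(82, T), Mul(Mul(Add(50, T), Add(-24, y)), y))) = Mul(Rational(-1, 4), Add(Mul(82, T), Mul(Mul(Add(-24, y), Add(50, T)), y))) = Mul(Rational(-1, 4), Add(Mul(82, T), Mul(y, Add(-24, y), Add(50, T)))) = Add(Mul(Rational(-41, 2), T), Mul(Rational(-1, 4), y, Add(-24, y), Add(50, T))))
Add(Add(B, Function('t')(-178, 130)), -28452) = Add(Add(602, Add(Mul(300, 130), Mul(Rational(-41, 2), -178), Mul(Rational(-25, 2), Pow(130, 2)), Mul(6, -178, 130), Mul(Rational(-1, 4), -178, Pow(130, 2)))), -28452) = Add(Add(602, Add(39000, 3649, Mul(Rational(-25, 2), 16900), -138840, Mul(Rational(-1, 4), -178, 16900))), -28452) = Add(Add(602, Add(39000, 3649, -211250, -138840, 752050)), -28452) = Add(Add(602, 444609), -28452) = Add(445211, -28452) = 416759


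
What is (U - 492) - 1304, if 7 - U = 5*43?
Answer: -2004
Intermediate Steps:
U = -208 (U = 7 - 5*43 = 7 - 1*215 = 7 - 215 = -208)
(U - 492) - 1304 = (-208 - 492) - 1304 = -700 - 1304 = -2004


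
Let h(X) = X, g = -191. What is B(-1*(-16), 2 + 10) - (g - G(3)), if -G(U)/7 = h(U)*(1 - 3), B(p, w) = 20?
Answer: 253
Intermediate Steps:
G(U) = 14*U (G(U) = -7*U*(1 - 3) = -7*U*(-2) = -(-14)*U = 14*U)
B(-1*(-16), 2 + 10) - (g - G(3)) = 20 - (-191 - 14*3) = 20 - (-191 - 1*42) = 20 - (-191 - 42) = 20 - 1*(-233) = 20 + 233 = 253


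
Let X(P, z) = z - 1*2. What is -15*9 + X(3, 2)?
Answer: -135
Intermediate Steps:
X(P, z) = -2 + z (X(P, z) = z - 2 = -2 + z)
-15*9 + X(3, 2) = -15*9 + (-2 + 2) = -135 + 0 = -135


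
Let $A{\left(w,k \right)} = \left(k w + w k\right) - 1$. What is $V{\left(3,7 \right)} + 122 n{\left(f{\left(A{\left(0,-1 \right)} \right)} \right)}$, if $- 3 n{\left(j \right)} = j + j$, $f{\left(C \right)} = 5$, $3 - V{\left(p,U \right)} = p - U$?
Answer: $- \frac{1199}{3} \approx -399.67$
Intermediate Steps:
$V{\left(p,U \right)} = 3 + U - p$ ($V{\left(p,U \right)} = 3 - \left(p - U\right) = 3 + \left(U - p\right) = 3 + U - p$)
$A{\left(w,k \right)} = -1 + 2 k w$ ($A{\left(w,k \right)} = \left(k w + k w\right) - 1 = 2 k w - 1 = -1 + 2 k w$)
$n{\left(j \right)} = - \frac{2 j}{3}$ ($n{\left(j \right)} = - \frac{j + j}{3} = - \frac{2 j}{3}$)
$V{\left(3,7 \right)} + 122 n{\left(f{\left(A{\left(0,-1 \right)} \right)} \right)} = \left(3 + 7 - 3\right) + 122 \left(\left(- \frac{2}{3}\right) 5\right) = \left(3 + 7 - 3\right) + 122 \left(- \frac{10}{3}\right) = 7 - \frac{1220}{3} = - \frac{1199}{3}$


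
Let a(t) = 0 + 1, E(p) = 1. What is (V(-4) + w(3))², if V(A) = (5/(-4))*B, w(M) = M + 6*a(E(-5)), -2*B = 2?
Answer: 1681/16 ≈ 105.06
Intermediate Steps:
B = -1 (B = -½*2 = -1)
a(t) = 1
w(M) = 6 + M (w(M) = M + 6*1 = M + 6 = 6 + M)
V(A) = 5/4 (V(A) = (5/(-4))*(-1) = (5*(-¼))*(-1) = -5/4*(-1) = 5/4)
(V(-4) + w(3))² = (5/4 + (6 + 3))² = (5/4 + 9)² = (41/4)² = 1681/16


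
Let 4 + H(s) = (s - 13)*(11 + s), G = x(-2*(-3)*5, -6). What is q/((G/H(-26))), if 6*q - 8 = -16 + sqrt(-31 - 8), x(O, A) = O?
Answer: -1162/45 + 581*I*sqrt(39)/180 ≈ -25.822 + 20.157*I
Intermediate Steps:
G = 30 (G = -2*(-3)*5 = 6*5 = 30)
H(s) = -4 + (-13 + s)*(11 + s) (H(s) = -4 + (s - 13)*(11 + s) = -4 + (-13 + s)*(11 + s))
q = -4/3 + I*sqrt(39)/6 (q = 4/3 + (-16 + sqrt(-31 - 8))/6 = 4/3 + (-16 + sqrt(-39))/6 = 4/3 + (-16 + I*sqrt(39))/6 = 4/3 + (-8/3 + I*sqrt(39)/6) = -4/3 + I*sqrt(39)/6 ≈ -1.3333 + 1.0408*I)
q/((G/H(-26))) = (-4/3 + I*sqrt(39)/6)/((30/(-147 + (-26)**2 - 2*(-26)))) = (-4/3 + I*sqrt(39)/6)/((30/(-147 + 676 + 52))) = (-4/3 + I*sqrt(39)/6)/((30/581)) = (-4/3 + I*sqrt(39)/6)/((30*(1/581))) = (-4/3 + I*sqrt(39)/6)/(30/581) = (-4/3 + I*sqrt(39)/6)*(581/30) = -1162/45 + 581*I*sqrt(39)/180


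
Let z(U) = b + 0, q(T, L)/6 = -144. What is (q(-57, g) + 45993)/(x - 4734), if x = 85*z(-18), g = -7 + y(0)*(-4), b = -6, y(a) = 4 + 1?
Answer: -15043/1748 ≈ -8.6058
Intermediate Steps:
y(a) = 5
g = -27 (g = -7 + 5*(-4) = -7 - 20 = -27)
q(T, L) = -864 (q(T, L) = 6*(-144) = -864)
z(U) = -6 (z(U) = -6 + 0 = -6)
x = -510 (x = 85*(-6) = -510)
(q(-57, g) + 45993)/(x - 4734) = (-864 + 45993)/(-510 - 4734) = 45129/(-5244) = 45129*(-1/5244) = -15043/1748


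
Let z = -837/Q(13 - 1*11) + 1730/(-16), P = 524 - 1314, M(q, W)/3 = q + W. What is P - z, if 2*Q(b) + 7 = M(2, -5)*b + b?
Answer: -138857/184 ≈ -754.66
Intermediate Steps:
M(q, W) = 3*W + 3*q (M(q, W) = 3*(q + W) = 3*(W + q) = 3*W + 3*q)
Q(b) = -7/2 - 4*b (Q(b) = -7/2 + ((3*(-5) + 3*2)*b + b)/2 = -7/2 + ((-15 + 6)*b + b)/2 = -7/2 + (-9*b + b)/2 = -7/2 + (-8*b)/2 = -7/2 - 4*b)
P = -790
z = -6503/184 (z = -837/(-7/2 - 4*(13 - 1*11)) + 1730/(-16) = -837/(-7/2 - 4*(13 - 11)) + 1730*(-1/16) = -837/(-7/2 - 4*2) - 865/8 = -837/(-7/2 - 8) - 865/8 = -837/(-23/2) - 865/8 = -837*(-2/23) - 865/8 = 1674/23 - 865/8 = -6503/184 ≈ -35.342)
P - z = -790 - 1*(-6503/184) = -790 + 6503/184 = -138857/184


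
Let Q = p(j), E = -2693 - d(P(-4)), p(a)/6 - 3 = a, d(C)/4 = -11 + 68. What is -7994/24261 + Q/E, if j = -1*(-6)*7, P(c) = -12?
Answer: -29900944/70866381 ≈ -0.42193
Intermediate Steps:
d(C) = 228 (d(C) = 4*(-11 + 68) = 4*57 = 228)
j = 42 (j = 6*7 = 42)
p(a) = 18 + 6*a
E = -2921 (E = -2693 - 1*228 = -2693 - 228 = -2921)
Q = 270 (Q = 18 + 6*42 = 18 + 252 = 270)
-7994/24261 + Q/E = -7994/24261 + 270/(-2921) = -7994*1/24261 + 270*(-1/2921) = -7994/24261 - 270/2921 = -29900944/70866381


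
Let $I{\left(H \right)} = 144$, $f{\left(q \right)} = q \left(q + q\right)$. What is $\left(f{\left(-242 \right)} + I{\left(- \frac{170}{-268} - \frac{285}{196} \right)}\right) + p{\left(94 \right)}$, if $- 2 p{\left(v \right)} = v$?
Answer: $117225$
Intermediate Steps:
$p{\left(v \right)} = - \frac{v}{2}$
$f{\left(q \right)} = 2 q^{2}$ ($f{\left(q \right)} = q 2 q = 2 q^{2}$)
$\left(f{\left(-242 \right)} + I{\left(- \frac{170}{-268} - \frac{285}{196} \right)}\right) + p{\left(94 \right)} = \left(2 \left(-242\right)^{2} + 144\right) - 47 = \left(2 \cdot 58564 + 144\right) - 47 = \left(117128 + 144\right) - 47 = 117272 - 47 = 117225$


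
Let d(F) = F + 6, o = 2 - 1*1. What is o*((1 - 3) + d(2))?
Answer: 6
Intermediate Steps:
o = 1 (o = 2 - 1 = 1)
d(F) = 6 + F
o*((1 - 3) + d(2)) = 1*((1 - 3) + (6 + 2)) = 1*(-2 + 8) = 1*6 = 6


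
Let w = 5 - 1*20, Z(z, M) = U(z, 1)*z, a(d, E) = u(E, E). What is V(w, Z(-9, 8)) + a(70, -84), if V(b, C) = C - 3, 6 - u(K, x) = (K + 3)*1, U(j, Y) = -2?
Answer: 102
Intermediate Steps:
u(K, x) = 3 - K (u(K, x) = 6 - (K + 3) = 6 - (3 + K) = 6 + (-3 - K) = 3 - K)
a(d, E) = 3 - E
Z(z, M) = -2*z
w = -15 (w = 5 - 20 = -15)
V(b, C) = -3 + C
V(w, Z(-9, 8)) + a(70, -84) = (-3 - 2*(-9)) + (3 - 1*(-84)) = (-3 + 18) + (3 + 84) = 15 + 87 = 102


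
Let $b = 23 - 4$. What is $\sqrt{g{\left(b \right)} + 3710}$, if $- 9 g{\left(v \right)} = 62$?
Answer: $\frac{4 \sqrt{2083}}{3} \approx 60.853$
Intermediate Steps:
$b = 19$
$g{\left(v \right)} = - \frac{62}{9}$ ($g{\left(v \right)} = \left(- \frac{1}{9}\right) 62 = - \frac{62}{9}$)
$\sqrt{g{\left(b \right)} + 3710} = \sqrt{- \frac{62}{9} + 3710} = \sqrt{\frac{33328}{9}} = \frac{4 \sqrt{2083}}{3}$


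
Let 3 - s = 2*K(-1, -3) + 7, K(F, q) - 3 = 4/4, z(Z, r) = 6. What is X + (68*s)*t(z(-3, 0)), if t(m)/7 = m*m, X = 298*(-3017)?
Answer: -1104698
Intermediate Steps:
K(F, q) = 4 (K(F, q) = 3 + 4/4 = 3 + 4*(¼) = 3 + 1 = 4)
X = -899066
t(m) = 7*m² (t(m) = 7*(m*m) = 7*m²)
s = -12 (s = 3 - (2*4 + 7) = 3 - (8 + 7) = 3 - 1*15 = 3 - 15 = -12)
X + (68*s)*t(z(-3, 0)) = -899066 + (68*(-12))*(7*6²) = -899066 - 5712*36 = -899066 - 816*252 = -899066 - 205632 = -1104698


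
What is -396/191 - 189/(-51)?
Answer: 5301/3247 ≈ 1.6326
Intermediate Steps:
-396/191 - 189/(-51) = -396*1/191 - 189*(-1/51) = -396/191 + 63/17 = 5301/3247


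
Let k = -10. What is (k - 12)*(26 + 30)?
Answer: -1232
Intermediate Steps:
(k - 12)*(26 + 30) = (-10 - 12)*(26 + 30) = -22*56 = -1232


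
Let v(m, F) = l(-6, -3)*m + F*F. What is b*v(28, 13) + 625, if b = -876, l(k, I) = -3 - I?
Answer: -147419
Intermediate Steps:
v(m, F) = F² (v(m, F) = (-3 - 1*(-3))*m + F*F = (-3 + 3)*m + F² = 0*m + F² = 0 + F² = F²)
b*v(28, 13) + 625 = -876*13² + 625 = -876*169 + 625 = -148044 + 625 = -147419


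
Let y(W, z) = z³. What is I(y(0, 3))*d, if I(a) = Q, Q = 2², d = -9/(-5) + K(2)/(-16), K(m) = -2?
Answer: 77/10 ≈ 7.7000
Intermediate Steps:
d = 77/40 (d = -9/(-5) - 2/(-16) = -9*(-⅕) - 2*(-1/16) = 9/5 + ⅛ = 77/40 ≈ 1.9250)
Q = 4
I(a) = 4
I(y(0, 3))*d = 4*(77/40) = 77/10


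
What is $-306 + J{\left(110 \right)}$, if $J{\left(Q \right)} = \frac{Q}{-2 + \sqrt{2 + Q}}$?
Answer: $- \frac{8207}{27} + \frac{110 \sqrt{7}}{27} \approx -293.18$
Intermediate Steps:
$-306 + J{\left(110 \right)} = -306 + \frac{110}{-2 + \sqrt{2 + 110}} = -306 + \frac{110}{-2 + \sqrt{112}} = -306 + \frac{110}{-2 + 4 \sqrt{7}}$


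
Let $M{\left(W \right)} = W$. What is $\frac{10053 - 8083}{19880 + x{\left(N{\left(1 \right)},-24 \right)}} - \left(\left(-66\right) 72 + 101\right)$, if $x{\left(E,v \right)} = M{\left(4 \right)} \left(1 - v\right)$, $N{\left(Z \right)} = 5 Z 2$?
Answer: $\frac{9292895}{1998} \approx 4651.1$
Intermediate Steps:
$N{\left(Z \right)} = 10 Z$
$x{\left(E,v \right)} = 4 - 4 v$ ($x{\left(E,v \right)} = 4 \left(1 - v\right) = 4 - 4 v$)
$\frac{10053 - 8083}{19880 + x{\left(N{\left(1 \right)},-24 \right)}} - \left(\left(-66\right) 72 + 101\right) = \frac{10053 - 8083}{19880 + \left(4 - -96\right)} - \left(\left(-66\right) 72 + 101\right) = \frac{1970}{19880 + \left(4 + 96\right)} - \left(-4752 + 101\right) = \frac{1970}{19880 + 100} - -4651 = \frac{1970}{19980} + 4651 = 1970 \cdot \frac{1}{19980} + 4651 = \frac{197}{1998} + 4651 = \frac{9292895}{1998}$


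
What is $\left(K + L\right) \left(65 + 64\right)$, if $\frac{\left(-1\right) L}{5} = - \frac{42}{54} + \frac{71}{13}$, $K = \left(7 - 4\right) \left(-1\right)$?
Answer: $- \frac{132913}{39} \approx -3408.0$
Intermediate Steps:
$K = -3$ ($K = 3 \left(-1\right) = -3$)
$L = - \frac{2740}{117}$ ($L = - 5 \left(- \frac{42}{54} + \frac{71}{13}\right) = - 5 \left(\left(-42\right) \frac{1}{54} + 71 \cdot \frac{1}{13}\right) = - 5 \left(- \frac{7}{9} + \frac{71}{13}\right) = \left(-5\right) \frac{548}{117} = - \frac{2740}{117} \approx -23.419$)
$\left(K + L\right) \left(65 + 64\right) = \left(-3 - \frac{2740}{117}\right) \left(65 + 64\right) = \left(- \frac{3091}{117}\right) 129 = - \frac{132913}{39}$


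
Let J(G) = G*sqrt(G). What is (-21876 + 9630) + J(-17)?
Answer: -12246 - 17*I*sqrt(17) ≈ -12246.0 - 70.093*I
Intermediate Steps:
J(G) = G**(3/2)
(-21876 + 9630) + J(-17) = (-21876 + 9630) + (-17)**(3/2) = -12246 - 17*I*sqrt(17)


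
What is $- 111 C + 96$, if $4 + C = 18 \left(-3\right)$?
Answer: $6534$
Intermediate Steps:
$C = -58$ ($C = -4 + 18 \left(-3\right) = -4 - 54 = -58$)
$- 111 C + 96 = \left(-111\right) \left(-58\right) + 96 = 6438 + 96 = 6534$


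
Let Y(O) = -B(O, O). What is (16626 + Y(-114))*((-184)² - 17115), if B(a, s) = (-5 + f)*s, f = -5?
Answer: 259251126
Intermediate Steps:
B(a, s) = -10*s (B(a, s) = (-5 - 5)*s = -10*s)
Y(O) = 10*O (Y(O) = -(-10)*O = 10*O)
(16626 + Y(-114))*((-184)² - 17115) = (16626 + 10*(-114))*((-184)² - 17115) = (16626 - 1140)*(33856 - 17115) = 15486*16741 = 259251126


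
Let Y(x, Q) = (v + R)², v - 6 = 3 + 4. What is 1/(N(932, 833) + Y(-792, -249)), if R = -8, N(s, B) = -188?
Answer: -1/163 ≈ -0.0061350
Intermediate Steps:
v = 13 (v = 6 + (3 + 4) = 6 + 7 = 13)
Y(x, Q) = 25 (Y(x, Q) = (13 - 8)² = 5² = 25)
1/(N(932, 833) + Y(-792, -249)) = 1/(-188 + 25) = 1/(-163) = -1/163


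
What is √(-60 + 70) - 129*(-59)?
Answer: 7611 + √10 ≈ 7614.2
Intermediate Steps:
√(-60 + 70) - 129*(-59) = √10 + 7611 = 7611 + √10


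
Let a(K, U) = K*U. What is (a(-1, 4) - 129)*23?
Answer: -3059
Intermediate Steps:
(a(-1, 4) - 129)*23 = (-1*4 - 129)*23 = (-4 - 129)*23 = -133*23 = -3059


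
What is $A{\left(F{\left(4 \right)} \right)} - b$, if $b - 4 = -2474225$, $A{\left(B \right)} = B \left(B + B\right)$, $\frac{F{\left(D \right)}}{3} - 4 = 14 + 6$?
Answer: $2484589$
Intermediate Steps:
$F{\left(D \right)} = 72$ ($F{\left(D \right)} = 12 + 3 \left(14 + 6\right) = 12 + 3 \cdot 20 = 12 + 60 = 72$)
$A{\left(B \right)} = 2 B^{2}$ ($A{\left(B \right)} = B 2 B = 2 B^{2}$)
$b = -2474221$ ($b = 4 - 2474225 = -2474221$)
$A{\left(F{\left(4 \right)} \right)} - b = 2 \cdot 72^{2} - -2474221 = 2 \cdot 5184 + 2474221 = 10368 + 2474221 = 2484589$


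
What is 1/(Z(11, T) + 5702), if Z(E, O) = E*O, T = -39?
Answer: 1/5273 ≈ 0.00018965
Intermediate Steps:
1/(Z(11, T) + 5702) = 1/(11*(-39) + 5702) = 1/(-429 + 5702) = 1/5273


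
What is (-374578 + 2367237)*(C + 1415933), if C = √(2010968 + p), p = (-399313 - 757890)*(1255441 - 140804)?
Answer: 2821471635847 + 1992659*I*√1289859269343 ≈ 2.8215e+12 + 2.2631e+12*I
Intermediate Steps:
p = -1289861280311 (p = -1157203*1114637 = -1289861280311)
C = I*√1289859269343 (C = √(2010968 - 1289861280311) = √(-1289859269343) = I*√1289859269343 ≈ 1.1357e+6*I)
(-374578 + 2367237)*(C + 1415933) = (-374578 + 2367237)*(I*√1289859269343 + 1415933) = 1992659*(1415933 + I*√1289859269343) = 2821471635847 + 1992659*I*√1289859269343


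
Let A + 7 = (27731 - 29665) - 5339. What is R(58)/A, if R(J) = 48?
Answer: -3/455 ≈ -0.0065934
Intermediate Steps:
A = -7280 (A = -7 + ((27731 - 29665) - 5339) = -7 + (-1934 - 5339) = -7 - 7273 = -7280)
R(58)/A = 48/(-7280) = 48*(-1/7280) = -3/455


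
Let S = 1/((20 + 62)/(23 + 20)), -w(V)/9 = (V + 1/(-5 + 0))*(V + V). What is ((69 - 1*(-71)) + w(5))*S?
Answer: -6278/41 ≈ -153.12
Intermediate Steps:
w(V) = -18*V*(-⅕ + V) (w(V) = -9*(V + 1/(-5 + 0))*(V + V) = -9*(V + 1/(-5))*2*V = -9*(V - ⅕)*2*V = -9*(-⅕ + V)*2*V = -18*V*(-⅕ + V))
S = 43/82 (S = 1/(82/43) = 43/82 ≈ 0.52439)
((69 - 1*(-71)) + w(5))*S = ((69 - 1*(-71)) + (18/5)*5*(1 - 5*5))*(43/82) = ((69 + 71) + (18/5)*5*(1 - 25))*(43/82) = (140 + (18/5)*5*(-24))*(43/82) = (140 - 432)*(43/82) = -292*43/82 = -6278/41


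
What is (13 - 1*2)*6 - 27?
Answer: 39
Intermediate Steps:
(13 - 1*2)*6 - 27 = (13 - 2)*6 - 27 = 11*6 - 27 = 66 - 27 = 39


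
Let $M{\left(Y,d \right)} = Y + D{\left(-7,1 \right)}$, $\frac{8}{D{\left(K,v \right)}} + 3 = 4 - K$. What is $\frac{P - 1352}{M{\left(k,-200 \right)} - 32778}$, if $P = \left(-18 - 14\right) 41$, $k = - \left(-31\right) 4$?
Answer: $\frac{2664}{32653} \approx 0.081585$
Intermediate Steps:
$D{\left(K,v \right)} = \frac{8}{1 - K}$ ($D{\left(K,v \right)} = \frac{8}{-3 - \left(-4 + K\right)} = \frac{8}{1 - K}$)
$k = 124$ ($k = \left(-1\right) \left(-124\right) = 124$)
$P = -1312$ ($P = \left(-32\right) 41 = -1312$)
$M{\left(Y,d \right)} = 1 + Y$ ($M{\left(Y,d \right)} = Y - \frac{8}{-1 - 7} = Y - \frac{8}{-8} = Y - -1 = Y + 1 = 1 + Y$)
$\frac{P - 1352}{M{\left(k,-200 \right)} - 32778} = \frac{-1312 - 1352}{\left(1 + 124\right) - 32778} = - \frac{2664}{125 - 32778} = - \frac{2664}{-32653} = \left(-2664\right) \left(- \frac{1}{32653}\right) = \frac{2664}{32653}$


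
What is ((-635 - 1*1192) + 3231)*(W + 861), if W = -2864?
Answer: -2812212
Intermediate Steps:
((-635 - 1*1192) + 3231)*(W + 861) = ((-635 - 1*1192) + 3231)*(-2864 + 861) = ((-635 - 1192) + 3231)*(-2003) = (-1827 + 3231)*(-2003) = 1404*(-2003) = -2812212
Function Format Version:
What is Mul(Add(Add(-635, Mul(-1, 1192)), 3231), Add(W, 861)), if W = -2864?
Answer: -2812212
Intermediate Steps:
Mul(Add(Add(-635, Mul(-1, 1192)), 3231), Add(W, 861)) = Mul(Add(Add(-635, Mul(-1, 1192)), 3231), Add(-2864, 861)) = Mul(Add(Add(-635, -1192), 3231), -2003) = Mul(Add(-1827, 3231), -2003) = Mul(1404, -2003) = -2812212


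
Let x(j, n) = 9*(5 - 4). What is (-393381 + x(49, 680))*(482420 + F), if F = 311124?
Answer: -312157990368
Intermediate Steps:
x(j, n) = 9 (x(j, n) = 9*1 = 9)
(-393381 + x(49, 680))*(482420 + F) = (-393381 + 9)*(482420 + 311124) = -393372*793544 = -312157990368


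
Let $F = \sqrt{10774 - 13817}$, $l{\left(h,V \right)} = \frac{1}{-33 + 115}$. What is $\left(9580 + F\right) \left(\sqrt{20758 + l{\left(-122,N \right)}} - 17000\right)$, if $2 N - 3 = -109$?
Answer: $- \frac{\left(9580 + i \sqrt{3043}\right) \left(1394000 - \sqrt{139576874}\right)}{82} \approx -1.6148 \cdot 10^{8} - 9.2983 \cdot 10^{5} i$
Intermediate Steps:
$N = -53$ ($N = \frac{3}{2} + \frac{1}{2} \left(-109\right) = \frac{3}{2} - \frac{109}{2} = -53$)
$l{\left(h,V \right)} = \frac{1}{82}$
$F = i \sqrt{3043}$ ($F = \sqrt{-3043} = i \sqrt{3043} \approx 55.163 i$)
$\left(9580 + F\right) \left(\sqrt{20758 + l{\left(-122,N \right)}} - 17000\right) = \left(9580 + i \sqrt{3043}\right) \left(\sqrt{20758 + \frac{1}{82}} - 17000\right) = \left(9580 + i \sqrt{3043}\right) \left(\sqrt{\frac{1702157}{82}} - 17000\right) = \left(9580 + i \sqrt{3043}\right) \left(\frac{\sqrt{139576874}}{82} - 17000\right) = \left(9580 + i \sqrt{3043}\right) \left(-17000 + \frac{\sqrt{139576874}}{82}\right) = \left(-17000 + \frac{\sqrt{139576874}}{82}\right) \left(9580 + i \sqrt{3043}\right)$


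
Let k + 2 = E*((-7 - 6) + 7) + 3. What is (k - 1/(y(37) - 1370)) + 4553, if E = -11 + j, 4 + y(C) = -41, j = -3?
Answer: 6562771/1415 ≈ 4638.0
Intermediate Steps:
y(C) = -45 (y(C) = -4 - 41 = -45)
E = -14 (E = -11 - 3 = -14)
k = 85 (k = -2 + (-14*((-7 - 6) + 7) + 3) = -2 + (-14*(-13 + 7) + 3) = -2 + (-14*(-6) + 3) = -2 + (84 + 3) = -2 + 87 = 85)
(k - 1/(y(37) - 1370)) + 4553 = (85 - 1/(-45 - 1370)) + 4553 = (85 - 1/(-1415)) + 4553 = (85 - 1*(-1/1415)) + 4553 = (85 + 1/1415) + 4553 = 120276/1415 + 4553 = 6562771/1415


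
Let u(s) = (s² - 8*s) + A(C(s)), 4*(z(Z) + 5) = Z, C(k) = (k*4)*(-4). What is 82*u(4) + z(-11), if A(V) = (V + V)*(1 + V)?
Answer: 2639713/4 ≈ 6.5993e+5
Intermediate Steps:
C(k) = -16*k (C(k) = (4*k)*(-4) = -16*k)
z(Z) = -5 + Z/4
A(V) = 2*V*(1 + V) (A(V) = (2*V)*(1 + V) = 2*V*(1 + V))
u(s) = s² - 8*s - 32*s*(1 - 16*s) (u(s) = (s² - 8*s) + 2*(-16*s)*(1 - 16*s) = (s² - 8*s) - 32*s*(1 - 16*s) = s² - 8*s - 32*s*(1 - 16*s))
82*u(4) + z(-11) = 82*(4*(-40 + 513*4)) + (-5 + (¼)*(-11)) = 82*(4*(-40 + 2052)) + (-5 - 11/4) = 82*(4*2012) - 31/4 = 82*8048 - 31/4 = 659936 - 31/4 = 2639713/4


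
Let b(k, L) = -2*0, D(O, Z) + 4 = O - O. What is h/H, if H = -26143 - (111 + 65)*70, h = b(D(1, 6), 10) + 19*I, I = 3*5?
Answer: -95/12821 ≈ -0.0074097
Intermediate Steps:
D(O, Z) = -4 (D(O, Z) = -4 + (O - O) = -4 + 0 = -4)
I = 15
b(k, L) = 0
h = 285 (h = 0 + 19*15 = 0 + 285 = 285)
H = -38463 (H = -26143 - 176*70 = -26143 - 1*12320 = -26143 - 12320 = -38463)
h/H = 285/(-38463) = 285*(-1/38463) = -95/12821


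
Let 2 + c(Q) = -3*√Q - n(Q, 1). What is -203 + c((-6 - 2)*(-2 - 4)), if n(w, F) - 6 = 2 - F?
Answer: -212 - 12*√3 ≈ -232.78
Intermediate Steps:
n(w, F) = 8 - F (n(w, F) = 6 + (2 - F) = 8 - F)
c(Q) = -9 - 3*√Q (c(Q) = -2 + (-3*√Q - (8 - 1*1)) = -2 + (-3*√Q - (8 - 1)) = -2 + (-3*√Q - 1*7) = -2 + (-3*√Q - 7) = -2 + (-7 - 3*√Q) = -9 - 3*√Q)
-203 + c((-6 - 2)*(-2 - 4)) = -203 + (-9 - 3*4*√3) = -203 + (-9 - 12*√3) = -212 - 12*√3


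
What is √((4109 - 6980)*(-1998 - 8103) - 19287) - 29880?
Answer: -29880 + 6*√805019 ≈ -24497.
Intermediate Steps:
√((4109 - 6980)*(-1998 - 8103) - 19287) - 29880 = √(-2871*(-10101) - 19287) - 29880 = √(28999971 - 19287) - 29880 = √28980684 - 29880 = 6*√805019 - 29880 = -29880 + 6*√805019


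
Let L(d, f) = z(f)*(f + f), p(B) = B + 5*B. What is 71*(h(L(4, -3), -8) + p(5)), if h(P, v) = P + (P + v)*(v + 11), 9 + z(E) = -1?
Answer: 17466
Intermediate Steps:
p(B) = 6*B
z(E) = -10 (z(E) = -9 - 1 = -10)
L(d, f) = -20*f (L(d, f) = -10*(f + f) = -20*f)
h(P, v) = P + (11 + v)*(P + v) (h(P, v) = P + (P + v)*(11 + v) = P + (11 + v)*(P + v))
71*(h(L(4, -3), -8) + p(5)) = 71*(((-8)² + 11*(-8) + 12*(-20*(-3)) - 20*(-3)*(-8)) + 6*5) = 71*((64 - 88 + 12*60 + 60*(-8)) + 30) = 71*((64 - 88 + 720 - 480) + 30) = 71*(216 + 30) = 71*246 = 17466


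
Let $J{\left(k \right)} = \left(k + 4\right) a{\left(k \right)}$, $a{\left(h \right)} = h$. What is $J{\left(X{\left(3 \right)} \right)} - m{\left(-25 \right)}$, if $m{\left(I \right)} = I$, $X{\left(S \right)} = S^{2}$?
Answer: $142$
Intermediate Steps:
$J{\left(k \right)} = k \left(4 + k\right)$ ($J{\left(k \right)} = \left(k + 4\right) k = \left(4 + k\right) k = k \left(4 + k\right)$)
$J{\left(X{\left(3 \right)} \right)} - m{\left(-25 \right)} = 3^{2} \left(4 + 3^{2}\right) - -25 = 9 \left(4 + 9\right) + 25 = 9 \cdot 13 + 25 = 117 + 25 = 142$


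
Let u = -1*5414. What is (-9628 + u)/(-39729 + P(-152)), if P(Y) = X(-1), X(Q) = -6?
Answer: 5014/13245 ≈ 0.37856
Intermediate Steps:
u = -5414
P(Y) = -6
(-9628 + u)/(-39729 + P(-152)) = (-9628 - 5414)/(-39729 - 6) = -15042/(-39735) = -15042*(-1/39735) = 5014/13245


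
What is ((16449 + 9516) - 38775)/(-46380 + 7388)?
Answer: 6405/19496 ≈ 0.32853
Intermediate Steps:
((16449 + 9516) - 38775)/(-46380 + 7388) = (25965 - 38775)/(-38992) = -12810*(-1/38992) = 6405/19496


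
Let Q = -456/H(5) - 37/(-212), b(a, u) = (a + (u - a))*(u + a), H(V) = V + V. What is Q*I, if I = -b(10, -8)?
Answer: -192604/265 ≈ -726.81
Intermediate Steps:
H(V) = 2*V
b(a, u) = u*(a + u)
I = 16 (I = -(-8)*(10 - 8) = -(-8)*2 = -1*(-16) = 16)
Q = -48151/1060 (Q = -456/(2*5) - 37/(-212) = -456/10 - 37*(-1/212) = -456*⅒ + 37/212 = -228/5 + 37/212 = -48151/1060 ≈ -45.425)
Q*I = -48151/1060*16 = -192604/265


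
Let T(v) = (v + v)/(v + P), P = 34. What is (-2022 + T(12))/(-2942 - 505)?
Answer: 5166/8809 ≈ 0.58645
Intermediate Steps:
T(v) = 2*v/(34 + v) (T(v) = (v + v)/(v + 34) = (2*v)/(34 + v) = 2*v/(34 + v))
(-2022 + T(12))/(-2942 - 505) = (-2022 + 2*12/(34 + 12))/(-2942 - 505) = (-2022 + 2*12/46)/(-3447) = (-2022 + 2*12*(1/46))*(-1/3447) = (-2022 + 12/23)*(-1/3447) = -46494/23*(-1/3447) = 5166/8809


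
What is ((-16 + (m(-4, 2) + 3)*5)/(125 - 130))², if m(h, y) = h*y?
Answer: 1681/25 ≈ 67.240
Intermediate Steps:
((-16 + (m(-4, 2) + 3)*5)/(125 - 130))² = ((-16 + (-4*2 + 3)*5)/(125 - 130))² = ((-16 + (-8 + 3)*5)/(-5))² = ((-16 - 5*5)*(-⅕))² = ((-16 - 25)*(-⅕))² = (-41*(-⅕))² = (41/5)² = 1681/25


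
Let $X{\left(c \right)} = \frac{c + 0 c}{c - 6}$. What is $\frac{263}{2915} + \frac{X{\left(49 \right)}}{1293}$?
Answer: $\frac{14765372}{162071085} \approx 0.091104$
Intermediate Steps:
$X{\left(c \right)} = \frac{c}{-6 + c}$ ($X{\left(c \right)} = \frac{c + 0}{-6 + c} = \frac{c}{-6 + c}$)
$\frac{263}{2915} + \frac{X{\left(49 \right)}}{1293} = \frac{263}{2915} + \frac{49 \frac{1}{-6 + 49}}{1293} = 263 \cdot \frac{1}{2915} + \frac{49}{43} \cdot \frac{1}{1293} = \frac{263}{2915} + 49 \cdot \frac{1}{43} \cdot \frac{1}{1293} = \frac{263}{2915} + \frac{49}{43} \cdot \frac{1}{1293} = \frac{263}{2915} + \frac{49}{55599} = \frac{14765372}{162071085}$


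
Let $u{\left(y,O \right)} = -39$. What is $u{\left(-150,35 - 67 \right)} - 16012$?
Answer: $-16051$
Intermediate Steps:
$u{\left(-150,35 - 67 \right)} - 16012 = -39 - 16012 = -16051$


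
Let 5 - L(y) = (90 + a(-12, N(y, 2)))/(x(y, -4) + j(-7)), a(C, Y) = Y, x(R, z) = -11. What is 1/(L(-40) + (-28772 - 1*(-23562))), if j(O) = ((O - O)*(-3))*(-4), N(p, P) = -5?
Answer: -11/57170 ≈ -0.00019241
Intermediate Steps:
j(O) = 0 (j(O) = (0*(-3))*(-4) = 0*(-4) = 0)
L(y) = 140/11 (L(y) = 5 - (90 - 5)/(-11 + 0) = 5 - 85/(-11) = 5 - 85*(-1)/11 = 5 - 1*(-85/11) = 5 + 85/11 = 140/11)
1/(L(-40) + (-28772 - 1*(-23562))) = 1/(140/11 + (-28772 - 1*(-23562))) = 1/(140/11 + (-28772 + 23562)) = 1/(140/11 - 5210) = 1/(-57170/11) = -11/57170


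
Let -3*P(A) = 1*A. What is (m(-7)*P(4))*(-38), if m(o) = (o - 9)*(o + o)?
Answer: 34048/3 ≈ 11349.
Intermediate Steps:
P(A) = -A/3
m(o) = 2*o*(-9 + o) (m(o) = (-9 + o)*(2*o) = 2*o*(-9 + o))
(m(-7)*P(4))*(-38) = ((2*(-7)*(-9 - 7))*(-⅓*4))*(-38) = ((2*(-7)*(-16))*(-4/3))*(-38) = (224*(-4/3))*(-38) = -896/3*(-38) = 34048/3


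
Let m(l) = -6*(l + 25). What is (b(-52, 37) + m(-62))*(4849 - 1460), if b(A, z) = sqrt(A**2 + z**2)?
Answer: 752358 + 3389*sqrt(4073) ≈ 9.6864e+5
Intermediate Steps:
m(l) = -150 - 6*l (m(l) = -6*(25 + l) = -150 - 6*l)
(b(-52, 37) + m(-62))*(4849 - 1460) = (sqrt((-52)**2 + 37**2) + (-150 - 6*(-62)))*(4849 - 1460) = (sqrt(2704 + 1369) + (-150 + 372))*3389 = (sqrt(4073) + 222)*3389 = (222 + sqrt(4073))*3389 = 752358 + 3389*sqrt(4073)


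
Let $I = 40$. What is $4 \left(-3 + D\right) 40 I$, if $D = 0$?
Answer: $-19200$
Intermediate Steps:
$4 \left(-3 + D\right) 40 I = 4 \left(-3 + 0\right) 40 \cdot 40 = 4 \left(-3\right) 40 \cdot 40 = \left(-12\right) 40 \cdot 40 = \left(-480\right) 40 = -19200$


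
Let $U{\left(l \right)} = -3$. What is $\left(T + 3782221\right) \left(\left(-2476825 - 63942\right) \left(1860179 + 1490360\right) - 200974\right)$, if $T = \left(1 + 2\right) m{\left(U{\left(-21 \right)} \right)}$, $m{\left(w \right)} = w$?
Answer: $-32197740511526004044$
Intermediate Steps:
$T = -9$ ($T = \left(1 + 2\right) \left(-3\right) = 3 \left(-3\right) = -9$)
$\left(T + 3782221\right) \left(\left(-2476825 - 63942\right) \left(1860179 + 1490360\right) - 200974\right) = \left(-9 + 3782221\right) \left(\left(-2476825 - 63942\right) \left(1860179 + 1490360\right) - 200974\right) = 3782212 \left(\left(-2540767\right) 3350539 - 200974\right) = 3782212 \left(-8512938923413 - 200974\right) = 3782212 \left(-8512939124387\right) = -32197740511526004044$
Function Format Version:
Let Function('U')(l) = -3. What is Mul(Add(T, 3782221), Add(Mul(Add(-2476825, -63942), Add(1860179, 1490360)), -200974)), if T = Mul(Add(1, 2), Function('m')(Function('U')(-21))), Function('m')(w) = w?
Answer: -32197740511526004044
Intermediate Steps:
T = -9 (T = Mul(Add(1, 2), -3) = Mul(3, -3) = -9)
Mul(Add(T, 3782221), Add(Mul(Add(-2476825, -63942), Add(1860179, 1490360)), -200974)) = Mul(Add(-9, 3782221), Add(Mul(Add(-2476825, -63942), Add(1860179, 1490360)), -200974)) = Mul(3782212, Add(Mul(-2540767, 3350539), -200974)) = Mul(3782212, Add(-8512938923413, -200974)) = Mul(3782212, -8512939124387) = -32197740511526004044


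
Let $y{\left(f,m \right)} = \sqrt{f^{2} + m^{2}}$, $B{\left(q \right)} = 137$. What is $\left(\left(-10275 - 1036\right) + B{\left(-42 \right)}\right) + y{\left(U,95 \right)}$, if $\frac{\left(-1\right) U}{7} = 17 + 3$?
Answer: $-11174 + 5 \sqrt{1145} \approx -11005.0$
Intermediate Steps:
$U = -140$ ($U = - 7 \left(17 + 3\right) = \left(-7\right) 20 = -140$)
$\left(\left(-10275 - 1036\right) + B{\left(-42 \right)}\right) + y{\left(U,95 \right)} = \left(\left(-10275 - 1036\right) + 137\right) + \sqrt{\left(-140\right)^{2} + 95^{2}} = \left(-11311 + 137\right) + \sqrt{19600 + 9025} = -11174 + \sqrt{28625} = -11174 + 5 \sqrt{1145}$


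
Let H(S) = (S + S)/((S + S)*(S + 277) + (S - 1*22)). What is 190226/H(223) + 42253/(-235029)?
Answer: 4989505068317258/52411467 ≈ 9.5199e+7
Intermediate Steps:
H(S) = 2*S/(-22 + S + 2*S*(277 + S)) (H(S) = (2*S)/((2*S)*(277 + S) + (S - 22)) = (2*S)/(2*S*(277 + S) + (-22 + S)) = (2*S)/(-22 + S + 2*S*(277 + S)) = 2*S/(-22 + S + 2*S*(277 + S)))
190226/H(223) + 42253/(-235029) = 190226/((2*223/(-22 + 2*223**2 + 555*223))) + 42253/(-235029) = 190226/((2*223/(-22 + 2*49729 + 123765))) + 42253*(-1/235029) = 190226/((2*223/(-22 + 99458 + 123765))) - 42253/235029 = 190226/((2*223/223201)) - 42253/235029 = 190226/((2*223*(1/223201))) - 42253/235029 = 190226/(446/223201) - 42253/235029 = 190226*(223201/446) - 42253/235029 = 21229316713/223 - 42253/235029 = 4989505068317258/52411467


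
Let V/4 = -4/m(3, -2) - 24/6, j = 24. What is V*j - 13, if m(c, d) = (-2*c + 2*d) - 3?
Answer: -4777/13 ≈ -367.46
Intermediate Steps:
m(c, d) = -3 - 2*c + 2*d
V = -192/13 (V = 4*(-4/(-3 - 2*3 + 2*(-2)) - 24/6) = 4*(-4/(-3 - 6 - 4) - 24*⅙) = 4*(-4/(-13) - 4) = 4*(-4*(-1/13) - 4) = 4*(4/13 - 4) = 4*(-48/13) = -192/13 ≈ -14.769)
V*j - 13 = -192/13*24 - 13 = -4608/13 - 13 = -4777/13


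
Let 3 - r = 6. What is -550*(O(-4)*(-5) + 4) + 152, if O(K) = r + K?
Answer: -21298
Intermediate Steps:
r = -3 (r = 3 - 1*6 = 3 - 6 = -3)
O(K) = -3 + K
-550*(O(-4)*(-5) + 4) + 152 = -550*((-3 - 4)*(-5) + 4) + 152 = -550*(-7*(-5) + 4) + 152 = -550*(35 + 4) + 152 = -550*39 + 152 = -55*390 + 152 = -21450 + 152 = -21298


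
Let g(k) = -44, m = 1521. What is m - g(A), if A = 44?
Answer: 1565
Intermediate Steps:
m - g(A) = 1521 - 1*(-44) = 1521 + 44 = 1565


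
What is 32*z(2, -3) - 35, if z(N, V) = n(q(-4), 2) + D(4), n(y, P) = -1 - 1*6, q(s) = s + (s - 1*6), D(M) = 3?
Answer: -163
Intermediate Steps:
q(s) = -6 + 2*s (q(s) = s + (s - 6) = s + (-6 + s) = -6 + 2*s)
n(y, P) = -7 (n(y, P) = -1 - 6 = -7)
z(N, V) = -4 (z(N, V) = -7 + 3 = -4)
32*z(2, -3) - 35 = 32*(-4) - 35 = -128 - 35 = -163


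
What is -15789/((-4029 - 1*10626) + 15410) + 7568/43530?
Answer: -68158133/3286515 ≈ -20.739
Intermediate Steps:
-15789/((-4029 - 1*10626) + 15410) + 7568/43530 = -15789/((-4029 - 10626) + 15410) + 7568*(1/43530) = -15789/(-14655 + 15410) + 3784/21765 = -15789/755 + 3784/21765 = -68158133/3286515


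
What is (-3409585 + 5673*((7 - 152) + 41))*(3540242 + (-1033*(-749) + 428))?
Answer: -17255723014299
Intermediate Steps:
(-3409585 + 5673*((7 - 152) + 41))*(3540242 + (-1033*(-749) + 428)) = (-3409585 + 5673*(-145 + 41))*(3540242 + (773717 + 428)) = (-3409585 + 5673*(-104))*(3540242 + 774145) = (-3409585 - 589992)*4314387 = -3999577*4314387 = -17255723014299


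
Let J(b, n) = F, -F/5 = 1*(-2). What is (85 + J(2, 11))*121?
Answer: 11495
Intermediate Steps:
F = 10 (F = -5*(-2) = 10)
J(b, n) = 10
(85 + J(2, 11))*121 = (85 + 10)*121 = 95*121 = 11495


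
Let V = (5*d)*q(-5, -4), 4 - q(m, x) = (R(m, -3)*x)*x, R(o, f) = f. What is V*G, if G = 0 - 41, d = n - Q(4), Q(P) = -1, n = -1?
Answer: 0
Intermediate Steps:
q(m, x) = 4 + 3*x**2 (q(m, x) = 4 - (-3*x)*x = 4 - (-3)*x**2 = 4 + 3*x**2)
d = 0 (d = -1 - 1*(-1) = -1 + 1 = 0)
G = -41
V = 0 (V = (5*0)*(4 + 3*(-4)**2) = 0*(4 + 3*16) = 0*(4 + 48) = 0*52 = 0)
V*G = 0*(-41) = 0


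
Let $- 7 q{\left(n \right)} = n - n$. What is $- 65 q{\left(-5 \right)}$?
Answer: $0$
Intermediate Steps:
$q{\left(n \right)} = 0$ ($q{\left(n \right)} = - \frac{n - n}{7} = \left(- \frac{1}{7}\right) 0 = 0$)
$- 65 q{\left(-5 \right)} = \left(-65\right) 0 = 0$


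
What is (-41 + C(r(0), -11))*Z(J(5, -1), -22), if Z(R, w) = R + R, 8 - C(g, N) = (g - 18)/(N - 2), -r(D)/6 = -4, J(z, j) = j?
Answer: 846/13 ≈ 65.077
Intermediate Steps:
r(D) = 24 (r(D) = -6*(-4) = 24)
C(g, N) = 8 - (-18 + g)/(-2 + N) (C(g, N) = 8 - (g - 18)/(N - 2) = 8 - (-18 + g)/(-2 + N))
Z(R, w) = 2*R
(-41 + C(r(0), -11))*Z(J(5, -1), -22) = (-41 + (2 - 1*24 + 8*(-11))/(-2 - 11))*(2*(-1)) = (-41 + (2 - 24 - 88)/(-13))*(-2) = (-41 - 1/13*(-110))*(-2) = (-41 + 110/13)*(-2) = -423/13*(-2) = 846/13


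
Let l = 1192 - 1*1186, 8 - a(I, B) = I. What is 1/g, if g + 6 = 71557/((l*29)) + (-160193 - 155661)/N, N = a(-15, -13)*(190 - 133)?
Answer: 25346/4164883 ≈ 0.0060856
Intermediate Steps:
a(I, B) = 8 - I
N = 1311 (N = (8 - 1*(-15))*(190 - 133) = (8 + 15)*57 = 23*57 = 1311)
l = 6 (l = 1192 - 1186 = 6)
g = 4164883/25346 (g = -6 + (71557/((6*29)) + (-160193 - 155661)/1311) = -6 + (71557/174 - 315854*1/1311) = -6 + (71557*(1/174) - 315854/1311) = -6 + (71557/174 - 315854/1311) = -6 + 4316959/25346 = 4164883/25346 ≈ 164.32)
1/g = 1/(4164883/25346) = 25346/4164883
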